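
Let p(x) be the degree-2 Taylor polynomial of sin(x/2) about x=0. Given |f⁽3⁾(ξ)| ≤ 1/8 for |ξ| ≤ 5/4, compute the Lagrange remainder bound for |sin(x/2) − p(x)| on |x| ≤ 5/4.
125/3072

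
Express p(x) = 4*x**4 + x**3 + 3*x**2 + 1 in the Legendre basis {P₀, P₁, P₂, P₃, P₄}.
(14/5)P₀ + (3/5)P₁ + (30/7)P₂ + (2/5)P₃ + (32/35)P₄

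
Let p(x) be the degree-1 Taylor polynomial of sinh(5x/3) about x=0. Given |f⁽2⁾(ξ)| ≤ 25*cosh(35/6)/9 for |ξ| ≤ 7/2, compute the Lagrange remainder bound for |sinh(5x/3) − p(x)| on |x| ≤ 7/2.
1225*cosh(35/6)/72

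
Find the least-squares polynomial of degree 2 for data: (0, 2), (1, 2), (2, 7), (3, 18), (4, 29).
8/5 - x + (2)x²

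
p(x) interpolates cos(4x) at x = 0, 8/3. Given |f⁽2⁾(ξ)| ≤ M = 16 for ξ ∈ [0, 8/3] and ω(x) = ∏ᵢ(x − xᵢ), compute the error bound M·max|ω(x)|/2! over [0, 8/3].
128/9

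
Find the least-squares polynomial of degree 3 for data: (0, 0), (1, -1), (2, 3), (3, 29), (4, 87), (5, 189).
3/14 + (-121/84)x + (-18/7)x² + (25/12)x³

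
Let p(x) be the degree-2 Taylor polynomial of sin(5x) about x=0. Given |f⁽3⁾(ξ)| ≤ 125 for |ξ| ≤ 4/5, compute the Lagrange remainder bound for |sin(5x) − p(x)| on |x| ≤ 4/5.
32/3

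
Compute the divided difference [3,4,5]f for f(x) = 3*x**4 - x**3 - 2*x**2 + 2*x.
277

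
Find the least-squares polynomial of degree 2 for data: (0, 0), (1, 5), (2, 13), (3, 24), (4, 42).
12/35 + (141/70)x + (29/14)x²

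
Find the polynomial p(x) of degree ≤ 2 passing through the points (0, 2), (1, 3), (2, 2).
-x**2 + 2*x + 2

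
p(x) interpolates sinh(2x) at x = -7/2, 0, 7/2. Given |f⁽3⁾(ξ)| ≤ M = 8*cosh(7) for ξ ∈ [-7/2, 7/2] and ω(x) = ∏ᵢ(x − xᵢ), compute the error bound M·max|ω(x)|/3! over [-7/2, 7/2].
343*sqrt(3)*cosh(7)/27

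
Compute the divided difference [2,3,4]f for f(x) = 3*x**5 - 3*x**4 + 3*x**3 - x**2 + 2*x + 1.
716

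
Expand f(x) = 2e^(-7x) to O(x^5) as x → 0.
2 - 14*x + 49*x**2 - 343*x**3/3 + 2401*x**4/12 + O(x**5)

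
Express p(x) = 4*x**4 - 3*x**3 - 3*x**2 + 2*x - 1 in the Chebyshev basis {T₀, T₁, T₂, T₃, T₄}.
-T₀ + (-1/4)T₁ + (1/2)T₂ + (-3/4)T₃ + (1/2)T₄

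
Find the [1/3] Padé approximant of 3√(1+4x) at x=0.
(21*x/2 + 3)/(x**3 - x**2 + 3*x/2 + 1)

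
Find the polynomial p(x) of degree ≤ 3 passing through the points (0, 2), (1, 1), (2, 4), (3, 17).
x**3 - x**2 - x + 2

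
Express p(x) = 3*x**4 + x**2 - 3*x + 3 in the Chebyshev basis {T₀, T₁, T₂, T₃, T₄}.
(37/8)T₀ + (-3)T₁ + (2)T₂ + (3/8)T₄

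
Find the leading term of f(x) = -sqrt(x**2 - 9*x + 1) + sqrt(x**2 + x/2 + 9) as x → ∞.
19/4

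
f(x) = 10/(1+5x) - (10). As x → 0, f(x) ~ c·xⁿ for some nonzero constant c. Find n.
1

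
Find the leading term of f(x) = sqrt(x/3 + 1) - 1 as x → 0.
x/6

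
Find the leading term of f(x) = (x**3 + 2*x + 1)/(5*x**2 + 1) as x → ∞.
x/5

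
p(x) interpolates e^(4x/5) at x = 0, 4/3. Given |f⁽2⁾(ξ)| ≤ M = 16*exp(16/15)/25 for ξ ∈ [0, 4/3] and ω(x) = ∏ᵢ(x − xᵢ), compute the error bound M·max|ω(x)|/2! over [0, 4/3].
32*exp(16/15)/225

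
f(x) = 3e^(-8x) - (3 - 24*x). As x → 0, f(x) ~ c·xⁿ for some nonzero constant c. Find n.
2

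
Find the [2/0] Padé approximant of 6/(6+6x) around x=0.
x**2 - x + 1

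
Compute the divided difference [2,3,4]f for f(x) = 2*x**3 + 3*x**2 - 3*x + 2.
21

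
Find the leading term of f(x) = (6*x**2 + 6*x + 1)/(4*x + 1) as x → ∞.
3*x/2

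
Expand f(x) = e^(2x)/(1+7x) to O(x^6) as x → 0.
1 - 5*x + 37*x**2 - 773*x**3/3 + 5413*x**4/3 - 189451*x**5/15 + O(x**6)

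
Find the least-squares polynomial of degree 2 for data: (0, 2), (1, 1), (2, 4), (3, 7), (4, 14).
66/35 + (-11/7)x + (8/7)x²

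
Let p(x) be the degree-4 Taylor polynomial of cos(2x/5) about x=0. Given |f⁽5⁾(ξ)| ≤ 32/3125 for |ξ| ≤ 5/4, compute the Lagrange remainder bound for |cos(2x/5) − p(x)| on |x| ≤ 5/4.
1/3840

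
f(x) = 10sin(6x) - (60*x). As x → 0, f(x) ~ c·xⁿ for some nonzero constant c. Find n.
3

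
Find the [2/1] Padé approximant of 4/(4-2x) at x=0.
1/(1 - x/2)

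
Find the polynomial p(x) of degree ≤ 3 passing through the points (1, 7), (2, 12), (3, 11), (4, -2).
-x**3 + 3*x**2 + 3*x + 2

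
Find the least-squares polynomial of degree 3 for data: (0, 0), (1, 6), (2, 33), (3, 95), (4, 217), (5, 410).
1/126 + (1697/756)x + (115/126)x² + (325/108)x³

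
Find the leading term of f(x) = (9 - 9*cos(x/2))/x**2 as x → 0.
9/8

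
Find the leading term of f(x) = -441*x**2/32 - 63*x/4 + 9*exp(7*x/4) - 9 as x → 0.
1029*x**3/128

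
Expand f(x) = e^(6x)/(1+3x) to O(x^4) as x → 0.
1 + 3*x + 9*x**2 + 9*x**3 + O(x**4)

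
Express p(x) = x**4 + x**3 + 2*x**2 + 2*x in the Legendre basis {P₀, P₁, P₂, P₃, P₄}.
(13/15)P₀ + (13/5)P₁ + (40/21)P₂ + (2/5)P₃ + (8/35)P₄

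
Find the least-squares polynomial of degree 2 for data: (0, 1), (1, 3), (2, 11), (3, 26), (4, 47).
36/35 + (-19/14)x + (45/14)x²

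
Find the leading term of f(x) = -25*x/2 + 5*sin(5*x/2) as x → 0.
-625*x**3/48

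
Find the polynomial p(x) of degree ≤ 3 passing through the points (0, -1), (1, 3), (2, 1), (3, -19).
-2*x**3 + 3*x**2 + 3*x - 1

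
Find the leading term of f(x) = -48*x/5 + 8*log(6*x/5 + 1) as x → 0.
-144*x**2/25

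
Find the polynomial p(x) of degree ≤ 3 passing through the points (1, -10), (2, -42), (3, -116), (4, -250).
-3*x**3 - 3*x**2 - 2*x - 2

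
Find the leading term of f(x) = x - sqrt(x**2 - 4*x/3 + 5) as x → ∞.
2/3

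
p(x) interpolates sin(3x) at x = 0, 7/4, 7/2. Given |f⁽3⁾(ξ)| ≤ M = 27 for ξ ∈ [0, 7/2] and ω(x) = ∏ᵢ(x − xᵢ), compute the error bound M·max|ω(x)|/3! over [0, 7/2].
343*sqrt(3)/64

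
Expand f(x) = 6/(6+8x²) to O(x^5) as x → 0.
1 - 4*x**2/3 + 16*x**4/9 + O(x**5)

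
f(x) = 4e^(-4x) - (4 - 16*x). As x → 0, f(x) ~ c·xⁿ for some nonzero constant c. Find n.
2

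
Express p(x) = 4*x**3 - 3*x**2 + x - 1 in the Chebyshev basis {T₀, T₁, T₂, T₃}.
(-5/2)T₀ + (4)T₁ + (-3/2)T₂ + T₃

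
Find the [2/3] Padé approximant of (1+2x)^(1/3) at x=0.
(14*x**2/9 + 8*x/3 + 1)/(-4*x**3/81 + 2*x**2/3 + 2*x + 1)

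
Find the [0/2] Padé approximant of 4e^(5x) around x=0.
4/(25*x**2/2 - 5*x + 1)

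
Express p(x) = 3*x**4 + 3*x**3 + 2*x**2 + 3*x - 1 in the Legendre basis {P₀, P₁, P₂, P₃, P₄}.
(4/15)P₀ + (24/5)P₁ + (64/21)P₂ + (6/5)P₃ + (24/35)P₄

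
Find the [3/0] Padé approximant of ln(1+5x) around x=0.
5*x*(50*x**2 - 15*x + 6)/6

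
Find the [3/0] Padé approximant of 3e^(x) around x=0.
x**3/2 + 3*x**2/2 + 3*x + 3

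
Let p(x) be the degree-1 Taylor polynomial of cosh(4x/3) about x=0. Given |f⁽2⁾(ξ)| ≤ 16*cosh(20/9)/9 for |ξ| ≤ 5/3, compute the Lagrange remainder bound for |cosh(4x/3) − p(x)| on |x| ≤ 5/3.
200*cosh(20/9)/81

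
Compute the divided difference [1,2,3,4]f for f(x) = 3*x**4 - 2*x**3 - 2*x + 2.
28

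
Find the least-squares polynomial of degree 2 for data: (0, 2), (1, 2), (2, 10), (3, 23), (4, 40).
11/7 + (-101/70)x + (39/14)x²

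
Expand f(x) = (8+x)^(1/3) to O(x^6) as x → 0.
2 + x/12 - x**2/288 + 5*x**3/20736 - 5*x**4/248832 + 11*x**5/5971968 + O(x**6)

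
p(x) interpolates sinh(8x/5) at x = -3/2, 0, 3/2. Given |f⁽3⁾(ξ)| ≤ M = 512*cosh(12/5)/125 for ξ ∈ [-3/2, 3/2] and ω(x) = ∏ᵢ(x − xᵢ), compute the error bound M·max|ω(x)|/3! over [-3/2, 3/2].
64*sqrt(3)*cosh(12/5)/125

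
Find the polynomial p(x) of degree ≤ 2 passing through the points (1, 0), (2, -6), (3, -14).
-x**2 - 3*x + 4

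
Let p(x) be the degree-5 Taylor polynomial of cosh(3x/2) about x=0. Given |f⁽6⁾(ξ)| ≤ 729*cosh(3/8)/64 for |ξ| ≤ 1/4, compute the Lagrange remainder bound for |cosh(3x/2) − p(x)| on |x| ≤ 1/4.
81*cosh(3/8)/20971520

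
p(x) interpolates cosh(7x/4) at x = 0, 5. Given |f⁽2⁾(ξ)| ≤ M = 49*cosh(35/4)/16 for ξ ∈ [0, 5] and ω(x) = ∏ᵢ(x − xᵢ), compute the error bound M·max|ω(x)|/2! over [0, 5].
1225*cosh(35/4)/128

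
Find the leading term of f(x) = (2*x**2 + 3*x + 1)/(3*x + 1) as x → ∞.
2*x/3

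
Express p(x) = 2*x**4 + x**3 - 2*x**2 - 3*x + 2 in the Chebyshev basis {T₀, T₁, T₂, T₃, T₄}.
(7/4)T₀ + (-9/4)T₁ + (1/4)T₃ + (1/4)T₄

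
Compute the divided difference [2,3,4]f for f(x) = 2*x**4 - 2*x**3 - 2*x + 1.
92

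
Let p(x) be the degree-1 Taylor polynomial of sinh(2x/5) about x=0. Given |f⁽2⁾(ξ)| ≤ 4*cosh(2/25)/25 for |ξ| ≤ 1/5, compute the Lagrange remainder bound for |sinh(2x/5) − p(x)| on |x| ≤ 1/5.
2*cosh(2/25)/625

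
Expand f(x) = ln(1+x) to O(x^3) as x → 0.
x - x**2/2 + O(x**3)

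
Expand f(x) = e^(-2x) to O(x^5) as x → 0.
1 - 2*x + 2*x**2 - 4*x**3/3 + 2*x**4/3 + O(x**5)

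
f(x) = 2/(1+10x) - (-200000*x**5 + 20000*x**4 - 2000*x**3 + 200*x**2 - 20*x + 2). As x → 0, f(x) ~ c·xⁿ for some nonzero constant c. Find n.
6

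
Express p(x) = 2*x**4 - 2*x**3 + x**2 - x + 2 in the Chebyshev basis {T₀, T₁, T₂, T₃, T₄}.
(13/4)T₀ + (-5/2)T₁ + (3/2)T₂ + (-1/2)T₃ + (1/4)T₄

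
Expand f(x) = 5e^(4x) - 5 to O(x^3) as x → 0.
20*x + 40*x**2 + O(x**3)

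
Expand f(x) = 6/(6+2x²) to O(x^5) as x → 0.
1 - x**2/3 + x**4/9 + O(x**5)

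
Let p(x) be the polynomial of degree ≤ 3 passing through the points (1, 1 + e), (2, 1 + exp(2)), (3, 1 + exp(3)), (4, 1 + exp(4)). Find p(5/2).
-exp(4)/16 - e/16 + 1 + 9*exp(2)/16 + 9*exp(3)/16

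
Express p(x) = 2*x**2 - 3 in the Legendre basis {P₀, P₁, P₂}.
(-7/3)P₀ + (4/3)P₂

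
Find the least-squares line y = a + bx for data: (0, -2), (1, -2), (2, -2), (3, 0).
a = -12/5, b = 3/5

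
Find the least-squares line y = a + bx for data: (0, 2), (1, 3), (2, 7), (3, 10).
a = 13/10, b = 14/5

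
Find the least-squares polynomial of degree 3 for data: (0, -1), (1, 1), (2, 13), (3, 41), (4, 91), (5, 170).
-65/63 + (-253/378)x + (439/252)x² + (113/108)x³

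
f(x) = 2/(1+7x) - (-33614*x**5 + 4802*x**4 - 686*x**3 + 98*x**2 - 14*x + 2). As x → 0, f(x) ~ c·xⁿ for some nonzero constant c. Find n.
6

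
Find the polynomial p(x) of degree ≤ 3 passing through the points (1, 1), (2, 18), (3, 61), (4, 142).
2*x**3 + x**2 - 2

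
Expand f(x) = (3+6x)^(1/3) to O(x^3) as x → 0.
3**(1/3) + 2*3**(1/3)*x/3 - 4*3**(1/3)*x**2/9 + O(x**3)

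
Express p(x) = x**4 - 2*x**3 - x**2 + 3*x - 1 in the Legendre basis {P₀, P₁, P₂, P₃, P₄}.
(-17/15)P₀ + (9/5)P₁ + (-2/21)P₂ + (-4/5)P₃ + (8/35)P₄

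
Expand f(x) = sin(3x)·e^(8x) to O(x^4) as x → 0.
3*x + 24*x**2 + 183*x**3/2 + O(x**4)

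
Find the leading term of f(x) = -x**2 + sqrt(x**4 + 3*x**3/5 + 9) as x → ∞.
3*x/10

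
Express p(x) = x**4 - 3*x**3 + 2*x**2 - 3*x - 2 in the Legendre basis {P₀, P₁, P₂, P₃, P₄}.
(-17/15)P₀ + (-24/5)P₁ + (40/21)P₂ + (-6/5)P₃ + (8/35)P₄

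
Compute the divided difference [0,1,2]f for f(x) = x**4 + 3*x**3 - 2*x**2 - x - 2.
14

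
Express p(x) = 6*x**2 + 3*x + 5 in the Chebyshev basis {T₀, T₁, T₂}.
(8)T₀ + (3)T₁ + (3)T₂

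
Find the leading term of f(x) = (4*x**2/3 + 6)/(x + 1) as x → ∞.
4*x/3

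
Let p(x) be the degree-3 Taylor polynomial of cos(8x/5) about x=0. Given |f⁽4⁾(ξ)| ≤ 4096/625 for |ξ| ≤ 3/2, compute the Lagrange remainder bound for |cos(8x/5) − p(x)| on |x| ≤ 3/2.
864/625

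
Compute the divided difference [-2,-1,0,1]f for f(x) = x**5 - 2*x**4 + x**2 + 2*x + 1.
9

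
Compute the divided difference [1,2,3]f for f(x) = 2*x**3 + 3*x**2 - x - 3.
15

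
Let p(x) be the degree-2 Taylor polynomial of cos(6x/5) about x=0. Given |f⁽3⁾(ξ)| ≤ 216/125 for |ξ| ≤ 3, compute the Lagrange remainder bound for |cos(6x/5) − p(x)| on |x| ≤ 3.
972/125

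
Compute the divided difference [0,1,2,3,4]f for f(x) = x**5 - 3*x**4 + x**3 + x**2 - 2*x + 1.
7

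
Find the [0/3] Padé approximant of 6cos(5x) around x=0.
6/(25*x**2/2 + 1)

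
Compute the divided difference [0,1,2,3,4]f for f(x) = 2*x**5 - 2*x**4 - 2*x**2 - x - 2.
18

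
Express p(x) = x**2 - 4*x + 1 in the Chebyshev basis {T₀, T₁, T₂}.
(3/2)T₀ + (-4)T₁ + (1/2)T₂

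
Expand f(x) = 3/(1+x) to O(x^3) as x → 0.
3 - 3*x + 3*x**2 + O(x**3)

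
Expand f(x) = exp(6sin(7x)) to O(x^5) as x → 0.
1 + 42*x + 882*x**2 + 12005*x**3 + 115248*x**4 + O(x**5)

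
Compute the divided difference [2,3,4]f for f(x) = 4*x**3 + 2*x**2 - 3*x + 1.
38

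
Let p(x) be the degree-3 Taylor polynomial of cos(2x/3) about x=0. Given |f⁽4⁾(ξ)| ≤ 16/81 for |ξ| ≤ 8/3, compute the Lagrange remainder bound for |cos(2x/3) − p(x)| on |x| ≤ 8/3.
8192/19683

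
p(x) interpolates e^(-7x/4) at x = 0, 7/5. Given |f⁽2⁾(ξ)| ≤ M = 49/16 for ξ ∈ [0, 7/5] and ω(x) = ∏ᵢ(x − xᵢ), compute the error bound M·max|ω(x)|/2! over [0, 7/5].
2401/3200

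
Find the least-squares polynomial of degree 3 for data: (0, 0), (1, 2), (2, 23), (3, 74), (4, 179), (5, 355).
-37/126 + (1345/756)x + (-383/252)x² + (83/27)x³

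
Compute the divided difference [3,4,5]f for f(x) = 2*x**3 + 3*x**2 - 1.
27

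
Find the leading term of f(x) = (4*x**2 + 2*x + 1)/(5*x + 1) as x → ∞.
4*x/5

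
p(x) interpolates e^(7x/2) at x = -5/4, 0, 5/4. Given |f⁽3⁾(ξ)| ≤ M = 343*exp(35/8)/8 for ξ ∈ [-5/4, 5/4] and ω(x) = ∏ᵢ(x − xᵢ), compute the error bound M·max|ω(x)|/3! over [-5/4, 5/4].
42875*sqrt(3)*exp(35/8)/13824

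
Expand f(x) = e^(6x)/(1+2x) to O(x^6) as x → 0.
1 + 4*x + 10*x**2 + 16*x**3 + 22*x**4 + 104*x**5/5 + O(x**6)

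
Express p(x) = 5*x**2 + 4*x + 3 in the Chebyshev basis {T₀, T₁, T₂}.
(11/2)T₀ + (4)T₁ + (5/2)T₂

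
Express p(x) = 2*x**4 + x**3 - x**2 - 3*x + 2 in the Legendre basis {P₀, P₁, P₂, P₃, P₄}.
(31/15)P₀ + (-12/5)P₁ + (10/21)P₂ + (2/5)P₃ + (16/35)P₄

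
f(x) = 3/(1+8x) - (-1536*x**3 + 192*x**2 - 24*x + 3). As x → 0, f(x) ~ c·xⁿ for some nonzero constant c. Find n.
4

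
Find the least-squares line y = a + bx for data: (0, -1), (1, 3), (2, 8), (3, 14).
a = -3/2, b = 5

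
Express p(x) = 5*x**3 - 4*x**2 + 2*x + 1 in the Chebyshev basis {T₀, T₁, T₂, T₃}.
-T₀ + (23/4)T₁ + (-2)T₂ + (5/4)T₃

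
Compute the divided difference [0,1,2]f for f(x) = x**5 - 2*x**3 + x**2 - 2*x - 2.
10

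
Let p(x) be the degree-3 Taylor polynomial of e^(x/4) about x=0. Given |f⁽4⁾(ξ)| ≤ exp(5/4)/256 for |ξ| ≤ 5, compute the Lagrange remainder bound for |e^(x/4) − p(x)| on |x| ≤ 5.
625*exp(5/4)/6144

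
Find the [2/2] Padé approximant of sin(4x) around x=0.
4*x/(8*x**2/3 + 1)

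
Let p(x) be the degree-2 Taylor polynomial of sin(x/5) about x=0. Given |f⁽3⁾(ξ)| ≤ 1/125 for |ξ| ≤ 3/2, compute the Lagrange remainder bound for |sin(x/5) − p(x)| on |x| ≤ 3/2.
9/2000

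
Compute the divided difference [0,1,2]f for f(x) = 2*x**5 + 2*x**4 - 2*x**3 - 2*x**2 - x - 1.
36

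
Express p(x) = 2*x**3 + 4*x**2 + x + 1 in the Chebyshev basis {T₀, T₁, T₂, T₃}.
(3)T₀ + (5/2)T₁ + (2)T₂ + (1/2)T₃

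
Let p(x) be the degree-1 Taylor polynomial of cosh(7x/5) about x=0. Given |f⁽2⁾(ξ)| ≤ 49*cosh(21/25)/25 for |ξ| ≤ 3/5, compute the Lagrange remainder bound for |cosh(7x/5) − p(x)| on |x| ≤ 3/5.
441*cosh(21/25)/1250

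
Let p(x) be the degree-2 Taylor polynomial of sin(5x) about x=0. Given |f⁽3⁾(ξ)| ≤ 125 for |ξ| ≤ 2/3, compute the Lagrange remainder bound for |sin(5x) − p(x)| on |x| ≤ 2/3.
500/81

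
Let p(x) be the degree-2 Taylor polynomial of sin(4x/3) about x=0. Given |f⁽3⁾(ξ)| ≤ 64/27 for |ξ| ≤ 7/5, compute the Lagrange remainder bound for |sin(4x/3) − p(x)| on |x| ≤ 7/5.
10976/10125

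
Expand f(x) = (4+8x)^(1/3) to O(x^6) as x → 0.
2**(2/3) + 2*2**(2/3)*x/3 - 4*2**(2/3)*x**2/9 + 40*2**(2/3)*x**3/81 - 160*2**(2/3)*x**4/243 + 704*2**(2/3)*x**5/729 + O(x**6)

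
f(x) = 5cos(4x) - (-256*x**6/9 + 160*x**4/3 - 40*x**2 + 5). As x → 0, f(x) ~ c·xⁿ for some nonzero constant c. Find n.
8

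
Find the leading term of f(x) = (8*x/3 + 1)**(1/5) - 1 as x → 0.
8*x/15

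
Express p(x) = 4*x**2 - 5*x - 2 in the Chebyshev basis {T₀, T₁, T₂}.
(-5)T₁ + (2)T₂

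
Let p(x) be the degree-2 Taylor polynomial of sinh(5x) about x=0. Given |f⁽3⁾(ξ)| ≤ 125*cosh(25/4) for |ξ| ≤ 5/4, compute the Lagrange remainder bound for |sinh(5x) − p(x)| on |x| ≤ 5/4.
15625*cosh(25/4)/384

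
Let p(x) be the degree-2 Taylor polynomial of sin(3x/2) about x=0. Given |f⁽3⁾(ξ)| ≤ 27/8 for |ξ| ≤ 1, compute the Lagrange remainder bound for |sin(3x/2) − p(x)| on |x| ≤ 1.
9/16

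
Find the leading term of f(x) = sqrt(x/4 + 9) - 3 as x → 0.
x/24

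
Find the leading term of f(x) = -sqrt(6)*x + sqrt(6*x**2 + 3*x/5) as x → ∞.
sqrt(6)/20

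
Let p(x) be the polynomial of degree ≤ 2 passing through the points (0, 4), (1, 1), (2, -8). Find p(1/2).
13/4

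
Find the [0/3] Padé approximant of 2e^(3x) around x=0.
2/(-9*x**3/2 + 9*x**2/2 - 3*x + 1)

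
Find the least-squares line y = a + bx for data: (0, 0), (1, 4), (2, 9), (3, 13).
a = -1/10, b = 22/5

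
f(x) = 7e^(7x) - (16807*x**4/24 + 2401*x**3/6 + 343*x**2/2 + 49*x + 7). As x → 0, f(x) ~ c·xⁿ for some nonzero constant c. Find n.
5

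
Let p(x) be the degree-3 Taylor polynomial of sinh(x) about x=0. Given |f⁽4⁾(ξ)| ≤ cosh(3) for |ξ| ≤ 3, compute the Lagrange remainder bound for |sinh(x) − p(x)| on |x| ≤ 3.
27*cosh(3)/8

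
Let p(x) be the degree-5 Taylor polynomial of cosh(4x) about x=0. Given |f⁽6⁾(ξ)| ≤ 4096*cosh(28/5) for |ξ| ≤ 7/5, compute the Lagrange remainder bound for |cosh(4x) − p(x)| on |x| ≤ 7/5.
30118144*cosh(28/5)/703125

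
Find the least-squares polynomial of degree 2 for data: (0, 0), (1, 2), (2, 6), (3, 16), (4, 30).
2/7 + (-41/35)x + (15/7)x²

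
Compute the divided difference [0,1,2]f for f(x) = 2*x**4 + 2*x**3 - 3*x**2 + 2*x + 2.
17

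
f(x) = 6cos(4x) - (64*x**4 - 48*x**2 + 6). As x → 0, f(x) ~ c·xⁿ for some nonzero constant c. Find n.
6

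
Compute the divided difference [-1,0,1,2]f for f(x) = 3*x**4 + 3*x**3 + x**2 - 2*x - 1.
9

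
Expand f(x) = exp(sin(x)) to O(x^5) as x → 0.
1 + x + x**2/2 - x**4/8 + O(x**5)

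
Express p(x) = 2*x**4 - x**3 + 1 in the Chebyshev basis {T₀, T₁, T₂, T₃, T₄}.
(7/4)T₀ + (-3/4)T₁ + T₂ + (-1/4)T₃ + (1/4)T₄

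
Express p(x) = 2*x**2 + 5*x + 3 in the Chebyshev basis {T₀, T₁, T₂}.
(4)T₀ + (5)T₁ + T₂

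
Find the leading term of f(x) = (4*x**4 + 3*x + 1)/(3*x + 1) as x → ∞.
4*x**3/3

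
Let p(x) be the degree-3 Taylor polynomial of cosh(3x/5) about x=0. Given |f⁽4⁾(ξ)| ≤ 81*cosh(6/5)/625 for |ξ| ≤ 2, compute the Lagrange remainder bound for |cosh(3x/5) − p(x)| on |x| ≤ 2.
54*cosh(6/5)/625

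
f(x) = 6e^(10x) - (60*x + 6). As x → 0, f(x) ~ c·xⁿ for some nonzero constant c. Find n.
2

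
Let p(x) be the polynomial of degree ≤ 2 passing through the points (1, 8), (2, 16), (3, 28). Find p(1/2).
11/2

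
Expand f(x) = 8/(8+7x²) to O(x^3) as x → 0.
1 - 7*x**2/8 + O(x**3)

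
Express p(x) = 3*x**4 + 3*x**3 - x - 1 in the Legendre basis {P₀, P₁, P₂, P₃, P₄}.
(-2/5)P₀ + (4/5)P₁ + (12/7)P₂ + (6/5)P₃ + (24/35)P₄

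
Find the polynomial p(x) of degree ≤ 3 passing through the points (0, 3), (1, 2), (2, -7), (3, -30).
-x**3 - x**2 + x + 3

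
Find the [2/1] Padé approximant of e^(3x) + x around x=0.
(x**2/2 + 3*x + 1)/(1 - x)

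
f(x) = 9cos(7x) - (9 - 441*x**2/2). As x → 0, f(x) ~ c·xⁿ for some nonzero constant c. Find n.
4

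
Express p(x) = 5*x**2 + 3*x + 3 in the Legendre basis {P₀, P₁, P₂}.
(14/3)P₀ + (3)P₁ + (10/3)P₂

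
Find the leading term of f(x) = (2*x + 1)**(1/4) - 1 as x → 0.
x/2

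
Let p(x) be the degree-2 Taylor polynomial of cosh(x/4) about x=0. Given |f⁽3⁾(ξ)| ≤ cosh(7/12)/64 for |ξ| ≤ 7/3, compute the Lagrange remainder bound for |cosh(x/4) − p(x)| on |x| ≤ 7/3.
343*cosh(7/12)/10368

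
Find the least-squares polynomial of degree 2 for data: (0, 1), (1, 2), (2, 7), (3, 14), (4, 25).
33/35 + (-2/7)x + (11/7)x²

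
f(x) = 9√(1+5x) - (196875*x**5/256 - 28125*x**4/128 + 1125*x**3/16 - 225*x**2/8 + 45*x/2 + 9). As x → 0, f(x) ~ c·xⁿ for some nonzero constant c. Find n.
6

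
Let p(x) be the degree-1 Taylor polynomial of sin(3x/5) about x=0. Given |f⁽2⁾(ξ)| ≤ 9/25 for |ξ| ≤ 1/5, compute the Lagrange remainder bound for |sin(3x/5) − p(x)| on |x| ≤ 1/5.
9/1250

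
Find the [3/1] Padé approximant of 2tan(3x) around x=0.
18*x**3 + 6*x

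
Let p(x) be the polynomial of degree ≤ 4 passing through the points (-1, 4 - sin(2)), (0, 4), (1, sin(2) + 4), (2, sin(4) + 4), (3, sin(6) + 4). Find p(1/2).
3*sin(6)/128 - 5*sin(4)/32 + 95*sin(2)/128 + 4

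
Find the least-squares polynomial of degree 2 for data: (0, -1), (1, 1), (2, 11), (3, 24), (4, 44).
-43/35 + (11/70)x + (39/14)x²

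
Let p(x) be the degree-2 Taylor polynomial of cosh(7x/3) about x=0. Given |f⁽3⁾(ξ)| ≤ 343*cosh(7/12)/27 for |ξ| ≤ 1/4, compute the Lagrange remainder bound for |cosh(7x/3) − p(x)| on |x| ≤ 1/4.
343*cosh(7/12)/10368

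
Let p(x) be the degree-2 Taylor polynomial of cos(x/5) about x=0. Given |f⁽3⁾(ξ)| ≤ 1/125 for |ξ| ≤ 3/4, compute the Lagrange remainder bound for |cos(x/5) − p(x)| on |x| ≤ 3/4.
9/16000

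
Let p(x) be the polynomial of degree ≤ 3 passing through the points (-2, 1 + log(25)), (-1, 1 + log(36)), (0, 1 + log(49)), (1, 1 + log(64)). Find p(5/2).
1 + log(3101843146481947279097856*2**(1/4)*3**(7/8)*5**(5/8)*7**(3/8)/598691348064270045003125)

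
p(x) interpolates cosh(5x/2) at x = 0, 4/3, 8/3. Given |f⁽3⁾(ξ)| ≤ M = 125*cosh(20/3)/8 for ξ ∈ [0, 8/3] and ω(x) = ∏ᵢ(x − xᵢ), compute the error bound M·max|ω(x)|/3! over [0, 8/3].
1000*sqrt(3)*cosh(20/3)/729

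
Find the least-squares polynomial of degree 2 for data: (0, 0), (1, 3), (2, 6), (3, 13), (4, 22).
2/7 + (29/35)x + (8/7)x²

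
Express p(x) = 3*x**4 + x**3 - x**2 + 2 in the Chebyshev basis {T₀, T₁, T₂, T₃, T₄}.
(21/8)T₀ + (3/4)T₁ + T₂ + (1/4)T₃ + (3/8)T₄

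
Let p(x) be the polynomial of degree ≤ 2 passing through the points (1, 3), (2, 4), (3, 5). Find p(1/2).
5/2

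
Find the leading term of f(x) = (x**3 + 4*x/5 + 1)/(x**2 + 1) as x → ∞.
x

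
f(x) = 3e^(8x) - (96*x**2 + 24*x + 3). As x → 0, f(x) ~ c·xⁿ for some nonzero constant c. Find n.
3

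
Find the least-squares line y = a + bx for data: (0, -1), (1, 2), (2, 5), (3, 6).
a = -3/5, b = 12/5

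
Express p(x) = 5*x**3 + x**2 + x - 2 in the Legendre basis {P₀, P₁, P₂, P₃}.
(-5/3)P₀ + (4)P₁ + (2/3)P₂ + (2)P₃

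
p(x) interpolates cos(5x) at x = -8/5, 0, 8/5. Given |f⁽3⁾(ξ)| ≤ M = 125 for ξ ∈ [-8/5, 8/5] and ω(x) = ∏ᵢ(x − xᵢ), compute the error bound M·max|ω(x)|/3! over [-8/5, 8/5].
512*sqrt(3)/27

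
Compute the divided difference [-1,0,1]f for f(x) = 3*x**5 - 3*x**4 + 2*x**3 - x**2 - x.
-4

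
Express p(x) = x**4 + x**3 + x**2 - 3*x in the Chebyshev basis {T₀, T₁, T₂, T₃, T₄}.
(7/8)T₀ + (-9/4)T₁ + T₂ + (1/4)T₃ + (1/8)T₄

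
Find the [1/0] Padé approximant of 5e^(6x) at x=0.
30*x + 5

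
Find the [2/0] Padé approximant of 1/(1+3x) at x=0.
9*x**2 - 3*x + 1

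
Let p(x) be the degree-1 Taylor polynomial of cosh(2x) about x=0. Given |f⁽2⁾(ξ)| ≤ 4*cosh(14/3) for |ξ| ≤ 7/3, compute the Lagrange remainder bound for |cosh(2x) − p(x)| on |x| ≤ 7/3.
98*cosh(14/3)/9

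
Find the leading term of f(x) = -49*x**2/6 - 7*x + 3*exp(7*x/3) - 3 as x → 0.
343*x**3/54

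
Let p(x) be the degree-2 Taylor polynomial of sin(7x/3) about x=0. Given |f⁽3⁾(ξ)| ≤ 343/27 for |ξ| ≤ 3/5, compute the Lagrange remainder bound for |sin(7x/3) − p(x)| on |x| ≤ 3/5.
343/750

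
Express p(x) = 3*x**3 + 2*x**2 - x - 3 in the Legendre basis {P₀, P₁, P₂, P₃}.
(-7/3)P₀ + (4/5)P₁ + (4/3)P₂ + (6/5)P₃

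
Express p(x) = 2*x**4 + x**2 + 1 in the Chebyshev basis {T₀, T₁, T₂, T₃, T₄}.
(9/4)T₀ + (3/2)T₂ + (1/4)T₄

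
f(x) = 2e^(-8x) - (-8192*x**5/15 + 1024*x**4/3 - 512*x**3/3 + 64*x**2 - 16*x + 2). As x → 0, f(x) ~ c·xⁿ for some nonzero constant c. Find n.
6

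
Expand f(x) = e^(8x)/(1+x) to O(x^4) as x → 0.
1 + 7*x + 25*x**2 + 181*x**3/3 + O(x**4)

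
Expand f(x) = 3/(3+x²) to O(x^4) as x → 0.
1 - x**2/3 + O(x**4)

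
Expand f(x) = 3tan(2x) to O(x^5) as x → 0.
6*x + 8*x**3 + O(x**5)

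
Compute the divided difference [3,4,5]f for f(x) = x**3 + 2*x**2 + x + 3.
14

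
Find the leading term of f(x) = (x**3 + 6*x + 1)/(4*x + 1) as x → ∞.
x**2/4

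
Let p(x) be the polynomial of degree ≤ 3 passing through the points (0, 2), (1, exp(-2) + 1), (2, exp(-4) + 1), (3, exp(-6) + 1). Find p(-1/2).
(-35*exp(4) - 5 + 21*exp(2) + 51*exp(6))*exp(-6)/16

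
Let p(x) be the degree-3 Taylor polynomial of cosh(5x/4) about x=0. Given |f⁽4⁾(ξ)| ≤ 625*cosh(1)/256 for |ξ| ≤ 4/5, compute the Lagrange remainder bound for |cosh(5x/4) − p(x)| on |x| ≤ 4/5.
cosh(1)/24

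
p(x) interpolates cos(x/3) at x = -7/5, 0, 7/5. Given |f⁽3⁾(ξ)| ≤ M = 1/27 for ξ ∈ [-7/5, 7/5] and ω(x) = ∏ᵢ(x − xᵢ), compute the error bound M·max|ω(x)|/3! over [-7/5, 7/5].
343*sqrt(3)/91125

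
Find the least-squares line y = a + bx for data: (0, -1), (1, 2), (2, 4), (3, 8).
a = -11/10, b = 29/10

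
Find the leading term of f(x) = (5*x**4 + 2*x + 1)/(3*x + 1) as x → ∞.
5*x**3/3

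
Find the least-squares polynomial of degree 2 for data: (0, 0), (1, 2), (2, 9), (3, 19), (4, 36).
4/35 + (-37/70)x + (33/14)x²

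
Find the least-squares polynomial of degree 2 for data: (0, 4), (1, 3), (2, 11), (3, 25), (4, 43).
122/35 + (-18/7)x + (22/7)x²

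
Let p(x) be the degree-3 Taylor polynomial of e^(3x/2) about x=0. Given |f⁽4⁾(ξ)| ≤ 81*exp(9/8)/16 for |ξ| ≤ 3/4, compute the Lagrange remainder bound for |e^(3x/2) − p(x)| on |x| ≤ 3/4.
2187*exp(9/8)/32768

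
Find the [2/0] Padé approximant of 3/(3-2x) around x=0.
4*x**2/9 + 2*x/3 + 1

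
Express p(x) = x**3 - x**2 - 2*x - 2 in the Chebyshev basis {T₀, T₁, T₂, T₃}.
(-5/2)T₀ + (-5/4)T₁ + (-1/2)T₂ + (1/4)T₃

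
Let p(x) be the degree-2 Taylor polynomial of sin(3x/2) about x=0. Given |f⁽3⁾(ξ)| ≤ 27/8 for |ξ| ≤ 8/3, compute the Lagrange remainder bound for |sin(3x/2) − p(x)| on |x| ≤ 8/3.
32/3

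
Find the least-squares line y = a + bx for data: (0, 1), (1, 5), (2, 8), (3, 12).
a = 11/10, b = 18/5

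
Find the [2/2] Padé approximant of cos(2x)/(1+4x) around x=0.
(-43*x**2/21 + 2*x/21 + 1)/(x**2/3 + 86*x/21 + 1)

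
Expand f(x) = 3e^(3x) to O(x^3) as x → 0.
3 + 9*x + 27*x**2/2 + O(x**3)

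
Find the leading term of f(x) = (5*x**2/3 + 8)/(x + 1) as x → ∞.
5*x/3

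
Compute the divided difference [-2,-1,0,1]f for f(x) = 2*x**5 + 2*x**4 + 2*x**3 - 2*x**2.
8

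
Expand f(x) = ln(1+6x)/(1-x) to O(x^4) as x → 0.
6*x - 12*x**2 + 60*x**3 + O(x**4)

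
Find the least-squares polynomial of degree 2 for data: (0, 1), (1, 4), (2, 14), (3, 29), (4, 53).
39/35 + (-37/70)x + (47/14)x²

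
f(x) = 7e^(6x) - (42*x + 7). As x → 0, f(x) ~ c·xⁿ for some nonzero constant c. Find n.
2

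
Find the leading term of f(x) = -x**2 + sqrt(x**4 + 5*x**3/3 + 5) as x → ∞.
5*x/6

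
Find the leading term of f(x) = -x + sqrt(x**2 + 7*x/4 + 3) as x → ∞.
7/8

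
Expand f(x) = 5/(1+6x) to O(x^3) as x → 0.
5 - 30*x + 180*x**2 + O(x**3)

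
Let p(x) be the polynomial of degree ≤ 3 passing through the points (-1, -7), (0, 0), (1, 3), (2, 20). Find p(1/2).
7/8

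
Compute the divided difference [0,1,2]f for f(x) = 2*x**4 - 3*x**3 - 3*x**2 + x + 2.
2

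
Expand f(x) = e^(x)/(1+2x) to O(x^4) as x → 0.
1 - x + 5*x**2/2 - 29*x**3/6 + O(x**4)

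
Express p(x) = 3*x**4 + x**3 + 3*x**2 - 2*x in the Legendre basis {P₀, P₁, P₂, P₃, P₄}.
(8/5)P₀ + (-7/5)P₁ + (26/7)P₂ + (2/5)P₃ + (24/35)P₄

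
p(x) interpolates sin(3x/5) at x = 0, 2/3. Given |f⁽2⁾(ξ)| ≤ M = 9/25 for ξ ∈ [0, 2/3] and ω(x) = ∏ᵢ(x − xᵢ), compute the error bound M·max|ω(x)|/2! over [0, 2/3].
1/50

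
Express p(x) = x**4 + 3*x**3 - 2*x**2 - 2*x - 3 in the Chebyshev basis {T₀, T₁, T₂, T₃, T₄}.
(-29/8)T₀ + (1/4)T₁ + (-1/2)T₂ + (3/4)T₃ + (1/8)T₄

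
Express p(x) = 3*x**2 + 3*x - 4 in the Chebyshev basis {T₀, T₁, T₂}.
(-5/2)T₀ + (3)T₁ + (3/2)T₂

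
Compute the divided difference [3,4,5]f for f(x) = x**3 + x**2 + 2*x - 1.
13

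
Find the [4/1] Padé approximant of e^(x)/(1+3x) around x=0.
(7429*x**4/167160 + 3463*x**3/20895 + 6969*x**2/13930 + 6964*x/6965 + 1)/(20894*x/6965 + 1)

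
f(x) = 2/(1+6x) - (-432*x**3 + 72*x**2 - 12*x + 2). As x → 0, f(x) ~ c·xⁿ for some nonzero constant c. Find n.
4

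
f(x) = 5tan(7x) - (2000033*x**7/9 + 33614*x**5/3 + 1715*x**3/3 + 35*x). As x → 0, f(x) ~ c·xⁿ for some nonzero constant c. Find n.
9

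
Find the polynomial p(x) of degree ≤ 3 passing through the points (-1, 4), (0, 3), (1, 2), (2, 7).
x**3 - 2*x + 3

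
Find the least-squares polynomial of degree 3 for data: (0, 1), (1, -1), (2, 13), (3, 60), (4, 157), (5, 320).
65/63 + (-1763/378)x + (-61/252)x² + (301/108)x³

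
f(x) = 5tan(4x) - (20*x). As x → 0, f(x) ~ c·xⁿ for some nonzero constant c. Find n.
3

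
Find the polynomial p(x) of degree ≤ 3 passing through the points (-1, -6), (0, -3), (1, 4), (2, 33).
3*x**3 + 2*x**2 + 2*x - 3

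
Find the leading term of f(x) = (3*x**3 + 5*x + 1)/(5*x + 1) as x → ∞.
3*x**2/5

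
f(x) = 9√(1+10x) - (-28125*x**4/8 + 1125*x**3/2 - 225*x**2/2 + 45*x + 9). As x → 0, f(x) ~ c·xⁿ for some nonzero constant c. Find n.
5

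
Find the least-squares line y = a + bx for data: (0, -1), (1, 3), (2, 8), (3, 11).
a = -9/10, b = 41/10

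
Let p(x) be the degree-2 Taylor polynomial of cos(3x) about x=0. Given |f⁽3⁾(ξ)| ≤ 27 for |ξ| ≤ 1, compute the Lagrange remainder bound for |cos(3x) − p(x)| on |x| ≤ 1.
9/2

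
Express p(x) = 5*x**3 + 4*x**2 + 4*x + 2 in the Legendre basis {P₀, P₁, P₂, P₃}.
(10/3)P₀ + (7)P₁ + (8/3)P₂ + (2)P₃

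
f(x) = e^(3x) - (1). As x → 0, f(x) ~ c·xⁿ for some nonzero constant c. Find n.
1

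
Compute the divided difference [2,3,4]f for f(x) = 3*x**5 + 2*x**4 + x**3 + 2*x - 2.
974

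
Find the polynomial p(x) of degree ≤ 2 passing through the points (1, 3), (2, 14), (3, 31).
3*x**2 + 2*x - 2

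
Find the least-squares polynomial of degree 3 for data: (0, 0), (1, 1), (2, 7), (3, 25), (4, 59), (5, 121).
-17/126 + (1247/756)x + (-173/126)x² + (127/108)x³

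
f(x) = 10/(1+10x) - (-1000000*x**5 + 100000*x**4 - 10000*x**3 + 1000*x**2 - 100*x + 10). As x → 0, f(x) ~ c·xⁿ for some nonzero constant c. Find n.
6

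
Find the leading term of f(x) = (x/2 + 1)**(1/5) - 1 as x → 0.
x/10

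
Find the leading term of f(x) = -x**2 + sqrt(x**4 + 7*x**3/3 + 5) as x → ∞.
7*x/6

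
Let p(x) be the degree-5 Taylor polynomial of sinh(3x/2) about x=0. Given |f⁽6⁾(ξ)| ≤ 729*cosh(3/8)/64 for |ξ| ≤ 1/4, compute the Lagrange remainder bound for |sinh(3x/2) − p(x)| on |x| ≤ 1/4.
81*cosh(3/8)/20971520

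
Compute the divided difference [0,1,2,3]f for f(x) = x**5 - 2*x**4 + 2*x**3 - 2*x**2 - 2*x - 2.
15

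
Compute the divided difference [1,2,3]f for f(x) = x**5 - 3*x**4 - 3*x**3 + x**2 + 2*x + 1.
-2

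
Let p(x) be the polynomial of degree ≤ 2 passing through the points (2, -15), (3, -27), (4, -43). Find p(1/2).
-9/2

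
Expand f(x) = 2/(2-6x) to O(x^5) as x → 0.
1 + 3*x + 9*x**2 + 27*x**3 + 81*x**4 + O(x**5)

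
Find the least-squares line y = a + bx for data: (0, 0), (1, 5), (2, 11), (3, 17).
a = -3/10, b = 57/10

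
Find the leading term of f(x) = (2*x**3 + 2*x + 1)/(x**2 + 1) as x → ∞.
2*x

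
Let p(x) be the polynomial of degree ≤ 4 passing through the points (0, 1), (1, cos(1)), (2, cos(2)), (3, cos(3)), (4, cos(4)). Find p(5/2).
15*cos(3)/32 + 45*cos(2)/64 - 5*cos(1)/32 + 3/128 - 5*cos(4)/128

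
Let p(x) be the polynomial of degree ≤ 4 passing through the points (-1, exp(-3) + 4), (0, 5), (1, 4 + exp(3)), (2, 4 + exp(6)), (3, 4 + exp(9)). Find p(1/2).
(-5 + (-20*exp(6) + 572 + 90*exp(3) + 3*exp(9))*exp(3))*exp(-3)/128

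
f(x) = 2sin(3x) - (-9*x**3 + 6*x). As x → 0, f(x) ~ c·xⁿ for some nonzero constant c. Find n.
5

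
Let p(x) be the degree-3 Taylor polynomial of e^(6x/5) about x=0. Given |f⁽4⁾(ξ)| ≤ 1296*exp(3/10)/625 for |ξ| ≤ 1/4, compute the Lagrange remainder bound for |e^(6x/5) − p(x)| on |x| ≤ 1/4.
27*exp(3/10)/80000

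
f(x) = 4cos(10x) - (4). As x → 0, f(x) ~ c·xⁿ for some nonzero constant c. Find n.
2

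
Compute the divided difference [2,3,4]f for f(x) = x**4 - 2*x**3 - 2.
37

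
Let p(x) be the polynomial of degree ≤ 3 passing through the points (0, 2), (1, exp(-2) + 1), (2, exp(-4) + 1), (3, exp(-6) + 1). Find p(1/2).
(-5*exp(2) + 1 + 15*exp(4) + 21*exp(6))*exp(-6)/16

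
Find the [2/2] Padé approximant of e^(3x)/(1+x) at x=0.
(3*x**2/4 + x + 1)/(x**2/4 - x + 1)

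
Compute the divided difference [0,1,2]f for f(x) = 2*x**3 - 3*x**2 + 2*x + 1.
3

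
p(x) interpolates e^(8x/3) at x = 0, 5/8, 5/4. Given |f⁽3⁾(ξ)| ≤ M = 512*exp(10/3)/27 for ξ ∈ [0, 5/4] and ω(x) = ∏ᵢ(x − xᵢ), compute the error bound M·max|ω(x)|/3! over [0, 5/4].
125*sqrt(3)*exp(10/3)/729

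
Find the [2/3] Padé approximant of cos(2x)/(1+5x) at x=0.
(1 - 5*x**2/3)/(5*x**3/3 + x**2/3 + 5*x + 1)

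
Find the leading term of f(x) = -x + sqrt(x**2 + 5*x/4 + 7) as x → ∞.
5/8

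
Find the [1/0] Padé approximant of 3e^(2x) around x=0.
6*x + 3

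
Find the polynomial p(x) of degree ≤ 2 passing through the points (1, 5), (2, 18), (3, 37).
3*x**2 + 4*x - 2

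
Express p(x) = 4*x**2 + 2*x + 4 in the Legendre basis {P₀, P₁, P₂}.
(16/3)P₀ + (2)P₁ + (8/3)P₂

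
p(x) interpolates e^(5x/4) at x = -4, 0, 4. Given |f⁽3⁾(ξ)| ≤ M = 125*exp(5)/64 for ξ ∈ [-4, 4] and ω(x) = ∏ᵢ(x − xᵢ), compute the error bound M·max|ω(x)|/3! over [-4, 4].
125*sqrt(3)*exp(5)/27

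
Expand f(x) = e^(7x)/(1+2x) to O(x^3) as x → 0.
1 + 5*x + 29*x**2/2 + O(x**3)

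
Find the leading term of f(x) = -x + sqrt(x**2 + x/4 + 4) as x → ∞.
1/8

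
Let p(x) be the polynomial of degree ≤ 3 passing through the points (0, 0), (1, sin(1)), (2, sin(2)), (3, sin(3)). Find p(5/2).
-5*sin(1)/16 + 5*sin(3)/16 + 15*sin(2)/16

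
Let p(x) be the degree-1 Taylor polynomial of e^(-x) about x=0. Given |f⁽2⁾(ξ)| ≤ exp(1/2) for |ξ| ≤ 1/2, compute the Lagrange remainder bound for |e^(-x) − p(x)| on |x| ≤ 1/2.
exp(1/2)/8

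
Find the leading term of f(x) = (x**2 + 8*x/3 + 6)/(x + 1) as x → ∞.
x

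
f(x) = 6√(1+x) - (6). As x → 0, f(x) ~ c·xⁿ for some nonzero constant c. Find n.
1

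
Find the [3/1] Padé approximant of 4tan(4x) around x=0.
256*x**3/3 + 16*x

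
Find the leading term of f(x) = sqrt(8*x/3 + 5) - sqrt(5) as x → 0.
4*sqrt(5)*x/15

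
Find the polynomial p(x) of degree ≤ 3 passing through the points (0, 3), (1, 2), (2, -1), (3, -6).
3 - x**2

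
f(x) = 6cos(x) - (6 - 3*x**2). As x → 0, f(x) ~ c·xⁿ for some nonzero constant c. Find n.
4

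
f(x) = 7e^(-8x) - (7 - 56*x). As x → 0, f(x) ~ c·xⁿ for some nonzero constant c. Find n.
2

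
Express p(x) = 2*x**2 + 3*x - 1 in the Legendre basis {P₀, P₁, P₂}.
(-1/3)P₀ + (3)P₁ + (4/3)P₂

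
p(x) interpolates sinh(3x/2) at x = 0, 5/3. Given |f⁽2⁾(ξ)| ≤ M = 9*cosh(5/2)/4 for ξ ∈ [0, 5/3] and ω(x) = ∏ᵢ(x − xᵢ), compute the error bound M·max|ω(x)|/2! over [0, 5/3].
25*cosh(5/2)/32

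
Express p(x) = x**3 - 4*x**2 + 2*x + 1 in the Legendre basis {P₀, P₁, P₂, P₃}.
(-1/3)P₀ + (13/5)P₁ + (-8/3)P₂ + (2/5)P₃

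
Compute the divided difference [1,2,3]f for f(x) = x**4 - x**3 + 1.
19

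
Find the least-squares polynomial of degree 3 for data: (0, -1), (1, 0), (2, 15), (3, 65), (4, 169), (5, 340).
-46/63 + (-119/54)x + (-52/63)x² + (161/54)x³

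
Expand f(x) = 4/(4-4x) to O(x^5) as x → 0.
1 + x + x**2 + x**3 + x**4 + O(x**5)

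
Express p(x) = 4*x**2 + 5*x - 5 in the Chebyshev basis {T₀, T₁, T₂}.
(-3)T₀ + (5)T₁ + (2)T₂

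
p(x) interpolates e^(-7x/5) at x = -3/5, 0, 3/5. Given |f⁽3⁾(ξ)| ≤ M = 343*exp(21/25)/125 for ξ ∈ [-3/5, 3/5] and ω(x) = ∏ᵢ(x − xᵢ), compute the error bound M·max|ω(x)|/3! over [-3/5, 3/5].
343*sqrt(3)*exp(21/25)/15625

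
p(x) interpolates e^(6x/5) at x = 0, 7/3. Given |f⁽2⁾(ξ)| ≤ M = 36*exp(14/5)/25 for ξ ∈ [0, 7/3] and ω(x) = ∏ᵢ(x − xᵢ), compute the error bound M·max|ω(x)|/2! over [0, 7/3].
49*exp(14/5)/50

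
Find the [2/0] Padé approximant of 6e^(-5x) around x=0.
75*x**2 - 30*x + 6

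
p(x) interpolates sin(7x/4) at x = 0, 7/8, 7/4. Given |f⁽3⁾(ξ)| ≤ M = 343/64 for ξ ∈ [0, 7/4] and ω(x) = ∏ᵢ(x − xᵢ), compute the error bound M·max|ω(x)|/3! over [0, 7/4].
117649*sqrt(3)/884736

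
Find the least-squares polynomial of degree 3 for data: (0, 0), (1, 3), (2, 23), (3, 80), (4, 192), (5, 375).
1/7 + (-5/7)x + (1/7)x² + (3)x³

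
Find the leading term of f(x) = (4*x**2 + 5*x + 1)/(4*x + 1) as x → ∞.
x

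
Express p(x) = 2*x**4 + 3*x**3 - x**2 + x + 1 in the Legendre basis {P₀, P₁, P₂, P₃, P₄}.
(16/15)P₀ + (14/5)P₁ + (10/21)P₂ + (6/5)P₃ + (16/35)P₄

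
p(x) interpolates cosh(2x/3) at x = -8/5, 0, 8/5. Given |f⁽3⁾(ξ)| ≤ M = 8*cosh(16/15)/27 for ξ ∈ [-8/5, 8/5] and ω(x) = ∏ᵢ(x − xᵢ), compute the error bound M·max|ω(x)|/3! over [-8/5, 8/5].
4096*sqrt(3)*cosh(16/15)/91125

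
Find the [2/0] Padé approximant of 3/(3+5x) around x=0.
25*x**2/9 - 5*x/3 + 1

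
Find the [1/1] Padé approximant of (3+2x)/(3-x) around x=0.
(2*x/3 + 1)/(1 - x/3)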